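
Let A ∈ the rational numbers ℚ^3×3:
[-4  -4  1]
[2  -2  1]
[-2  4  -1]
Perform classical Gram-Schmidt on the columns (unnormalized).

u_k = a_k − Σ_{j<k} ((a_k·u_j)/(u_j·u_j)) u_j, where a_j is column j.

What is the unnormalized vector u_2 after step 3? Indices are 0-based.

Step 1: u_0 = a_0 = (-4, 2, -2).
Step 2: u_1 = a_1 − (1/6)·u_0 = (-10/3, -7/3, 13/3).
Step 3: u_2 = a_2 − (0)·u_0 − (-15/53)·u_1 = (3/53, 18/53, 12/53).

u_2 = (3/53, 18/53, 12/53)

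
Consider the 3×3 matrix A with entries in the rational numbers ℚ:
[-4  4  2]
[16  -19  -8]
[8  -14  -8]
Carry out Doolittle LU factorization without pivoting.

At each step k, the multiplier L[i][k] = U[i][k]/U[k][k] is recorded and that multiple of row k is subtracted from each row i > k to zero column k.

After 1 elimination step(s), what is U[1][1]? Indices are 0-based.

U[1][1] = -3

[col 0] pivot -4
  R1 -= -4*R0 → (0, -3, 0)  (L[1][0] := -4)
  R2 -= -2*R0 → (0, -6, -4)  (L[2][0] := -2)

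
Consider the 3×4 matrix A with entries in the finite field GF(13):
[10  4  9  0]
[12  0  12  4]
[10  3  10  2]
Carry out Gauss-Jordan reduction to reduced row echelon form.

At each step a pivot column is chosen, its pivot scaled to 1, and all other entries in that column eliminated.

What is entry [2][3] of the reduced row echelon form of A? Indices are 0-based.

step 1: normalize row 0 (÷10) = (1, 3, 10, 0)
  row 1: subtract 12×row0 = (0, 3, 9, 4)
  row 2: subtract 10×row0 = (0, 12, 1, 2)
step 2: normalize row 1 (÷3) = (0, 1, 3, 10)
  row 0: subtract 3×row1 = (1, 0, 1, 9)
  row 2: subtract 12×row1 = (0, 0, 4, 12)
step 3: normalize row 2 (÷4) = (0, 0, 1, 3)
  row 0: subtract 1×row2 = (1, 0, 0, 6)
  row 1: subtract 3×row2 = (0, 1, 0, 1)

M[2][3] = 3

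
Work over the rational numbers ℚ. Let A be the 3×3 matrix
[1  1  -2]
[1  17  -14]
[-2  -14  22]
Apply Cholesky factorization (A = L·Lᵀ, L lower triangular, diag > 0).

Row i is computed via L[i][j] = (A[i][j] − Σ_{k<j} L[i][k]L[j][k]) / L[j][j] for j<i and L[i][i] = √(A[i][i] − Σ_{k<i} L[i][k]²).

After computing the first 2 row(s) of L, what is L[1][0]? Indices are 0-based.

L[1][0] = 1

Step 1: L[0][0] = √(1) = 1.
  L[1][0] = (1) / L[0][0] = 1.
Step 2: L[1][1] = √(16) = 4.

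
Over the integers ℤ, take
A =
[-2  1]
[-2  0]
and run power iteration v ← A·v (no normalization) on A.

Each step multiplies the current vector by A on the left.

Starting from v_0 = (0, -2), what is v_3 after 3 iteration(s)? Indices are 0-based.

v_0 = (0, -2).
v_1 = A·v_0 = (-2, 0).
v_2 = A·v_1 = (4, 4).
v_3 = A·v_2 = (-4, -8).

v_3 = (-4, -8)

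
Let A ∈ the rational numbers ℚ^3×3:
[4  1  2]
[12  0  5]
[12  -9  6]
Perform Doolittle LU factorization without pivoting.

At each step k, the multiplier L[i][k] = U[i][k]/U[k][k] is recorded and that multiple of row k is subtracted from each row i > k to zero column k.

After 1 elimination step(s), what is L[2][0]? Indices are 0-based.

L[2][0] = 3

[col 0] pivot 4
  R1 -= 3*R0 → (0, -3, -1)  (L[1][0] := 3)
  R2 -= 3*R0 → (0, -12, 0)  (L[2][0] := 3)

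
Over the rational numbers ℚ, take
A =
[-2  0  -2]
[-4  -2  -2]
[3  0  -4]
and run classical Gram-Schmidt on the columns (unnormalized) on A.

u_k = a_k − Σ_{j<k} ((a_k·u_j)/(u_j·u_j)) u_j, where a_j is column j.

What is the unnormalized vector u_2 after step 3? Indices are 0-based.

u_2 = (-42/13, 0, -28/13)

Step 1: u_0 = a_0 = (-2, -4, 3).
Step 2: u_1 = a_1 − (8/29)·u_0 = (16/29, -26/29, -24/29).
Step 3: u_2 = a_2 − (0)·u_0 − (29/13)·u_1 = (-42/13, 0, -28/13).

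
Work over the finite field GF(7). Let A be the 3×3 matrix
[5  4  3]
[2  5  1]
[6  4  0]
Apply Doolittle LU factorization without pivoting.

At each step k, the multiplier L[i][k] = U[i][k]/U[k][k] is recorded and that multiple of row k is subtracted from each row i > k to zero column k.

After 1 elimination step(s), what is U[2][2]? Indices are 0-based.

U[2][2] = 2

[col 0] pivot 5
  R1 -= 6*R0 → (0, 2, 4)  (L[1][0] := 6)
  R2 -= 4*R0 → (0, 2, 2)  (L[2][0] := 4)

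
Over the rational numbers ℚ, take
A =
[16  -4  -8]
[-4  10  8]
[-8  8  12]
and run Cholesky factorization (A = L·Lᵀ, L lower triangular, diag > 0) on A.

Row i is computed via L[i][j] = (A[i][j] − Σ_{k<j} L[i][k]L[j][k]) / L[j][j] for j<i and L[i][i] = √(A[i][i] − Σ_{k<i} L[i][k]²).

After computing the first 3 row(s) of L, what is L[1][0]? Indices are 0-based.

Step 1: L[0][0] = √(16) = 4.
  L[1][0] = (-4) / L[0][0] = -1.
Step 2: L[1][1] = √(9) = 3.
  L[2][0] = (-8) / L[0][0] = -2.
  L[2][1] = (6) / L[1][1] = 2.
Step 3: L[2][2] = √(4) = 2.

L[1][0] = -1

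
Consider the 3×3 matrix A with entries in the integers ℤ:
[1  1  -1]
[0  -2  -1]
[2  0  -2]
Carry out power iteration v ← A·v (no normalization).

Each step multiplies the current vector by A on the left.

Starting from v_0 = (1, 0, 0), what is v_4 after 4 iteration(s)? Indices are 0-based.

v_0 = (1, 0, 0).
v_1 = A·v_0 = (1, 0, 2).
v_2 = A·v_1 = (-1, -2, -2).
v_3 = A·v_2 = (-1, 6, 2).
v_4 = A·v_3 = (3, -14, -6).

v_4 = (3, -14, -6)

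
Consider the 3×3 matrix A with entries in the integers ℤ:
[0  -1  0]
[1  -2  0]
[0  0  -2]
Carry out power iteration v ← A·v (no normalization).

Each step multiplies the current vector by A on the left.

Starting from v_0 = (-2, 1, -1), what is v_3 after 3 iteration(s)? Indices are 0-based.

v_0 = (-2, 1, -1).
v_1 = A·v_0 = (-1, -4, 2).
v_2 = A·v_1 = (4, 7, -4).
v_3 = A·v_2 = (-7, -10, 8).

v_3 = (-7, -10, 8)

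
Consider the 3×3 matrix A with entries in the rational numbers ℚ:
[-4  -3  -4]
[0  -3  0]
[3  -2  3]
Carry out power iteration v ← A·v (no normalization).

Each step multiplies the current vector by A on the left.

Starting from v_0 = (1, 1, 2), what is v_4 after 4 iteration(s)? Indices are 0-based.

v_4 = (353, 81, -150)

v_0 = (1, 1, 2).
v_1 = A·v_0 = (-15, -3, 7).
v_2 = A·v_1 = (41, 9, -18).
v_3 = A·v_2 = (-119, -27, 51).
v_4 = A·v_3 = (353, 81, -150).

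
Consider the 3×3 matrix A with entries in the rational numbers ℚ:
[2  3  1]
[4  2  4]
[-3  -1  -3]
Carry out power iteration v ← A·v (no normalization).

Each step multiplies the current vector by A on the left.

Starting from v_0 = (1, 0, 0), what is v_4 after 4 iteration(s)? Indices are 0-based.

v_0 = (1, 0, 0).
v_1 = A·v_0 = (2, 4, -3).
v_2 = A·v_1 = (13, 4, -1).
v_3 = A·v_2 = (37, 56, -40).
v_4 = A·v_3 = (202, 100, -47).

v_4 = (202, 100, -47)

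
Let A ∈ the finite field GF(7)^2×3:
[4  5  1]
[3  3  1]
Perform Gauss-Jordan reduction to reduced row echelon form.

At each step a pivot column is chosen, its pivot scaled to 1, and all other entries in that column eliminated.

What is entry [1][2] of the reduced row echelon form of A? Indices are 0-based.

M[1][2] = 2

pivot(0,0)=4: scale R0 → (1, 3, 2)
  clear (1,0): R1 −= (3)R0 → (0, 1, 2)
pivot(1,1)=1: scale R1 → (0, 1, 2)
  clear (0,1): R0 −= (3)R1 → (1, 0, 3)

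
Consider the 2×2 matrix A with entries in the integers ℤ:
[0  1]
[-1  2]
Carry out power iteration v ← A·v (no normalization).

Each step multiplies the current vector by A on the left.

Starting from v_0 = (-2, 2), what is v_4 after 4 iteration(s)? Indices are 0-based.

v_4 = (14, 18)

v_0 = (-2, 2).
v_1 = A·v_0 = (2, 6).
v_2 = A·v_1 = (6, 10).
v_3 = A·v_2 = (10, 14).
v_4 = A·v_3 = (14, 18).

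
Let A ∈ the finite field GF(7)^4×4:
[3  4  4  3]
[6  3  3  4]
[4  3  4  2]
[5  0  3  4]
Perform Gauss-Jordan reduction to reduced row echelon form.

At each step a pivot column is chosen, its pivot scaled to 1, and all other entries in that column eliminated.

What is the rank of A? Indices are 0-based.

rank = 4

pivot(0,0)=3: scale R0 → (1, 6, 6, 1)
  clear (1,0): R1 −= (6)R0 → (0, 2, 2, 5)
  clear (2,0): R2 −= (4)R0 → (0, 0, 1, 5)
  clear (3,0): R3 −= (5)R0 → (0, 5, 1, 6)
pivot(1,1)=2: scale R1 → (0, 1, 1, 6)
  clear (0,1): R0 −= (6)R1 → (1, 0, 0, 0)
  clear (3,1): R3 −= (5)R1 → (0, 0, 3, 4)
pivot(2,2)=1: scale R2 → (0, 0, 1, 5)
  clear (1,2): R1 −= (1)R2 → (0, 1, 0, 1)
  clear (3,2): R3 −= (3)R2 → (0, 0, 0, 3)
pivot(3,3)=3: scale R3 → (0, 0, 0, 1)
  clear (1,3): R1 −= (1)R3 → (0, 1, 0, 0)
  clear (2,3): R2 −= (5)R3 → (0, 0, 1, 0)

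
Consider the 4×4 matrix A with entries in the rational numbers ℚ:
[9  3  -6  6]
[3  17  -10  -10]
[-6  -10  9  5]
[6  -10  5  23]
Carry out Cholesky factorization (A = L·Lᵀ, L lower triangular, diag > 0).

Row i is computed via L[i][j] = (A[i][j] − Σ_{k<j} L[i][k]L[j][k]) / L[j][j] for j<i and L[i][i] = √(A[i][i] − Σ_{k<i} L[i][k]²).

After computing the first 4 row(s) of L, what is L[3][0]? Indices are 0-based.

L[3][0] = 2

Step 1: L[0][0] = √(9) = 3.
  L[1][0] = (3) / L[0][0] = 1.
Step 2: L[1][1] = √(16) = 4.
  L[2][0] = (-6) / L[0][0] = -2.
  L[2][1] = (-8) / L[1][1] = -2.
Step 3: L[2][2] = √(1) = 1.
  L[3][0] = (6) / L[0][0] = 2.
  L[3][1] = (-12) / L[1][1] = -3.
  L[3][2] = (3) / L[2][2] = 3.
Step 4: L[3][3] = √(1) = 1.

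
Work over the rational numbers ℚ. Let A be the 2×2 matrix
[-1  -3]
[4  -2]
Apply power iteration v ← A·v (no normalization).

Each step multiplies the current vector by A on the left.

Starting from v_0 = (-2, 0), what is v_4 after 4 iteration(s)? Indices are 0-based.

v_4 = (-26, -456)

v_0 = (-2, 0).
v_1 = A·v_0 = (2, -8).
v_2 = A·v_1 = (22, 24).
v_3 = A·v_2 = (-94, 40).
v_4 = A·v_3 = (-26, -456).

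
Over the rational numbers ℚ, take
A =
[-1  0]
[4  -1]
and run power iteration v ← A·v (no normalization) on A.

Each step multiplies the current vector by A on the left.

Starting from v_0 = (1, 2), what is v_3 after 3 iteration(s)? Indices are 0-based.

v_3 = (-1, 10)

v_0 = (1, 2).
v_1 = A·v_0 = (-1, 2).
v_2 = A·v_1 = (1, -6).
v_3 = A·v_2 = (-1, 10).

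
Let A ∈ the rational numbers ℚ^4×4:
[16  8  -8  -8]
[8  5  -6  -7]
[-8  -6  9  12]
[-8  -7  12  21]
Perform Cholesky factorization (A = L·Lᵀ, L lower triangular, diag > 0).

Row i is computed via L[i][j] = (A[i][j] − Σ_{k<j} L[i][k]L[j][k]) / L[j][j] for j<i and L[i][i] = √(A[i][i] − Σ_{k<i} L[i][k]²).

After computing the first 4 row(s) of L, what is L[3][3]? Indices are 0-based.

L[3][3] = 2

Step 1: L[0][0] = √(16) = 4.
  L[1][0] = (8) / L[0][0] = 2.
Step 2: L[1][1] = √(1) = 1.
  L[2][0] = (-8) / L[0][0] = -2.
  L[2][1] = (-2) / L[1][1] = -2.
Step 3: L[2][2] = √(1) = 1.
  L[3][0] = (-8) / L[0][0] = -2.
  L[3][1] = (-3) / L[1][1] = -3.
  L[3][2] = (2) / L[2][2] = 2.
Step 4: L[3][3] = √(4) = 2.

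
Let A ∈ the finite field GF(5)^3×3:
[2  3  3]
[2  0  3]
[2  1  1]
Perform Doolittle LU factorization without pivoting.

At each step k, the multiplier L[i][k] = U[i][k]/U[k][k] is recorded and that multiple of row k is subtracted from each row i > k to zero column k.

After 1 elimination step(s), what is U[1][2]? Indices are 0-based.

U[1][2] = 0

k=0: U[0][0]=2
  eliminate (1,0): mult=1, new row 1: (0, 2, 0); set L[1][0]=1
  eliminate (2,0): mult=1, new row 2: (0, 3, 3); set L[2][0]=1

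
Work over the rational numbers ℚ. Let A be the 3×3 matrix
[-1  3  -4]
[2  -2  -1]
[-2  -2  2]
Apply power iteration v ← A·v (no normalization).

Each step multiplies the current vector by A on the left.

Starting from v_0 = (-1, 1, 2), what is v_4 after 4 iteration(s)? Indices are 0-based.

v_0 = (-1, 1, 2).
v_1 = A·v_0 = (-4, -6, 4).
v_2 = A·v_1 = (-30, 0, 28).
v_3 = A·v_2 = (-82, -88, 116).
v_4 = A·v_3 = (-646, -104, 572).

v_4 = (-646, -104, 572)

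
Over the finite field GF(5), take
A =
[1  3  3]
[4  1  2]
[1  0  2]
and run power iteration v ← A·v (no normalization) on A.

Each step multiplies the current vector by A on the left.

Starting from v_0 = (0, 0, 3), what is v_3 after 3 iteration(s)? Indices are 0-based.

v_3 = (0, 1, 2)

v_0 = (0, 0, 3).
v_1 = A·v_0 = (4, 1, 1).
v_2 = A·v_1 = (0, 4, 1).
v_3 = A·v_2 = (0, 1, 2).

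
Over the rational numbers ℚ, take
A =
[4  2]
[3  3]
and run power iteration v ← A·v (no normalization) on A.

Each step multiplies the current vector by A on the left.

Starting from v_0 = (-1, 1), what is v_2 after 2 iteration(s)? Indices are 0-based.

v_0 = (-1, 1).
v_1 = A·v_0 = (-2, 0).
v_2 = A·v_1 = (-8, -6).

v_2 = (-8, -6)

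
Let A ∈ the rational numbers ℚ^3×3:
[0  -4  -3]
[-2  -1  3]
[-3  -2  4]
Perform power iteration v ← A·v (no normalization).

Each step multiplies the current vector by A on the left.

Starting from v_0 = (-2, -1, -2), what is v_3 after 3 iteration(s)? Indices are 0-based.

v_3 = (160, -73, -86)

v_0 = (-2, -1, -2).
v_1 = A·v_0 = (10, -1, 0).
v_2 = A·v_1 = (4, -19, -28).
v_3 = A·v_2 = (160, -73, -86).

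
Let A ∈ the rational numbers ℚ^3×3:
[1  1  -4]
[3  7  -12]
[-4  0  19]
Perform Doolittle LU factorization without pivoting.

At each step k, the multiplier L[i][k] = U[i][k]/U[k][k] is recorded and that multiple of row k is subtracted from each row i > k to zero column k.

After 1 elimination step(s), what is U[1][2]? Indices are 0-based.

U[1][2] = 0

Step 1: pivot at (0,0) is 1.
  row1 ← row1 − (3)·row0  ⇒  L[1][0]=3, U row1=(0, 4, 0)
  row2 ← row2 − (-4)·row0  ⇒  L[2][0]=-4, U row2=(0, 4, 3)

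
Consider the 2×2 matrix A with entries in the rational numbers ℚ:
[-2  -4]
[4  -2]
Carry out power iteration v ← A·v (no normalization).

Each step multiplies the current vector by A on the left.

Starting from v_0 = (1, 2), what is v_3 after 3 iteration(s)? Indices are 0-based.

v_0 = (1, 2).
v_1 = A·v_0 = (-10, 0).
v_2 = A·v_1 = (20, -40).
v_3 = A·v_2 = (120, 160).

v_3 = (120, 160)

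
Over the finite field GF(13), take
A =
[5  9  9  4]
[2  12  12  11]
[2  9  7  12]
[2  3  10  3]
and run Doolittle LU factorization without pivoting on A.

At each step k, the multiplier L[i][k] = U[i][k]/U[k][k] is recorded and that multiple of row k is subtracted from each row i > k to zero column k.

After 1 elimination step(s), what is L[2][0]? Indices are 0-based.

[col 0] pivot 5
  R1 -= 3*R0 → (0, 11, 11, 12)  (L[1][0] := 3)
  R2 -= 3*R0 → (0, 8, 6, 0)  (L[2][0] := 3)
  R3 -= 3*R0 → (0, 2, 9, 4)  (L[3][0] := 3)

L[2][0] = 3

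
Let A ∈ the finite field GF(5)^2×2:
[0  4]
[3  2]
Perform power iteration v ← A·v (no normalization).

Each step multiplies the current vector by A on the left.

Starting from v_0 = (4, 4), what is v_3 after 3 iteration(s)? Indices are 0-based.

v_3 = (2, 1)

v_0 = (4, 4).
v_1 = A·v_0 = (1, 0).
v_2 = A·v_1 = (0, 3).
v_3 = A·v_2 = (2, 1).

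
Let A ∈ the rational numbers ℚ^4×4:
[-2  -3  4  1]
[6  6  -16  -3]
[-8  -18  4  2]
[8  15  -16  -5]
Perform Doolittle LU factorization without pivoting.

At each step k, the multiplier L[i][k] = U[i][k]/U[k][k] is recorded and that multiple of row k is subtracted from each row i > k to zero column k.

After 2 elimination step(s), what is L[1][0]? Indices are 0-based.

Step 1: pivot at (0,0) is -2.
  row1 ← row1 − (-3)·row0  ⇒  L[1][0]=-3, U row1=(0, -3, -4, 0)
  row2 ← row2 − (4)·row0  ⇒  L[2][0]=4, U row2=(0, -6, -12, -2)
  row3 ← row3 − (-4)·row0  ⇒  L[3][0]=-4, U row3=(0, 3, 0, -1)
Step 2: pivot at (1,1) is -3.
  row2 ← row2 − (2)·row1  ⇒  L[2][1]=2, U row2=(0, 0, -4, -2)
  row3 ← row3 − (-1)·row1  ⇒  L[3][1]=-1, U row3=(0, 0, -4, -1)

L[1][0] = -3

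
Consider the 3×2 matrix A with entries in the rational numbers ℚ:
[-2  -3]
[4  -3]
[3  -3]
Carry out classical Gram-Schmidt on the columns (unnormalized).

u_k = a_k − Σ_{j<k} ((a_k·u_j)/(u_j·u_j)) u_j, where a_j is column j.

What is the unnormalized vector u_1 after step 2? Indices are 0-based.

u_1 = (-117/29, -27/29, -42/29)

Step 1: u_0 = a_0 = (-2, 4, 3).
Step 2: u_1 = a_1 − (-15/29)·u_0 = (-117/29, -27/29, -42/29).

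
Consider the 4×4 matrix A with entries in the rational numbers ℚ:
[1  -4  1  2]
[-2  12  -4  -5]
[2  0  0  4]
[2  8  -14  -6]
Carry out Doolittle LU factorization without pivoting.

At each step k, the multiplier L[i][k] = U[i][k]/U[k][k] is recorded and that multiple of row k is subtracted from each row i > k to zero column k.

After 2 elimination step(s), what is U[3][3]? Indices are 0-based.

U[3][3] = -6

[col 0] pivot 1
  R1 -= -2*R0 → (0, 4, -2, -1)  (L[1][0] := -2)
  R2 -= 2*R0 → (0, 8, -2, 0)  (L[2][0] := 2)
  R3 -= 2*R0 → (0, 16, -16, -10)  (L[3][0] := 2)
[col 1] pivot 4
  R2 -= 2*R1 → (0, 0, 2, 2)  (L[2][1] := 2)
  R3 -= 4*R1 → (0, 0, -8, -6)  (L[3][1] := 4)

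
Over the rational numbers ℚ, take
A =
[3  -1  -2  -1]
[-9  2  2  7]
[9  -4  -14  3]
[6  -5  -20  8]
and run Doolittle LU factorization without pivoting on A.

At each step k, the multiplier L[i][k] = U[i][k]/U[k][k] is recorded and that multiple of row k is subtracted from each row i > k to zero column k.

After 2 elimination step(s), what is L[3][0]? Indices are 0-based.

Step 1: pivot at (0,0) is 3.
  row1 ← row1 − (-3)·row0  ⇒  L[1][0]=-3, U row1=(0, -1, -4, 4)
  row2 ← row2 − (3)·row0  ⇒  L[2][0]=3, U row2=(0, -1, -8, 6)
  row3 ← row3 − (2)·row0  ⇒  L[3][0]=2, U row3=(0, -3, -16, 10)
Step 2: pivot at (1,1) is -1.
  row2 ← row2 − (1)·row1  ⇒  L[2][1]=1, U row2=(0, 0, -4, 2)
  row3 ← row3 − (3)·row1  ⇒  L[3][1]=3, U row3=(0, 0, -4, -2)

L[3][0] = 2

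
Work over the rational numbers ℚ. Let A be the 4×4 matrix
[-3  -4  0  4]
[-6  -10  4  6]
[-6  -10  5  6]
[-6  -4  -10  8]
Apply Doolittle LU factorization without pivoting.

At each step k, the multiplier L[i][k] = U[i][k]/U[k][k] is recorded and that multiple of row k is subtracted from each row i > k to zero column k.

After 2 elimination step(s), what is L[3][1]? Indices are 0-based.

[col 0] pivot -3
  R1 -= 2*R0 → (0, -2, 4, -2)  (L[1][0] := 2)
  R2 -= 2*R0 → (0, -2, 5, -2)  (L[2][0] := 2)
  R3 -= 2*R0 → (0, 4, -10, 0)  (L[3][0] := 2)
[col 1] pivot -2
  R2 -= 1*R1 → (0, 0, 1, 0)  (L[2][1] := 1)
  R3 -= -2*R1 → (0, 0, -2, -4)  (L[3][1] := -2)

L[3][1] = -2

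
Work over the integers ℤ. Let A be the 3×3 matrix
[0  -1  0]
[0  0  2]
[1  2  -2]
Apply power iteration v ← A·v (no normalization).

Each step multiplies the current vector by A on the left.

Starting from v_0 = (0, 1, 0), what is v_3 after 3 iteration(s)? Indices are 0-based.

v_0 = (0, 1, 0).
v_1 = A·v_0 = (-1, 0, 2).
v_2 = A·v_1 = (0, 4, -5).
v_3 = A·v_2 = (-4, -10, 18).

v_3 = (-4, -10, 18)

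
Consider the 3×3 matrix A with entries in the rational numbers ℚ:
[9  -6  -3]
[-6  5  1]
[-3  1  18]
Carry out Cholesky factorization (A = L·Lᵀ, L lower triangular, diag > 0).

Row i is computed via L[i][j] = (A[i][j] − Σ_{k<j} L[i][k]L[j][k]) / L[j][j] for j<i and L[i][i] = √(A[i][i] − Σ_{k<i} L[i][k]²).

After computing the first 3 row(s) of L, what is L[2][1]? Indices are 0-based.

L[2][1] = -1

Step 1: L[0][0] = √(9) = 3.
  L[1][0] = (-6) / L[0][0] = -2.
Step 2: L[1][1] = √(1) = 1.
  L[2][0] = (-3) / L[0][0] = -1.
  L[2][1] = (-1) / L[1][1] = -1.
Step 3: L[2][2] = √(16) = 4.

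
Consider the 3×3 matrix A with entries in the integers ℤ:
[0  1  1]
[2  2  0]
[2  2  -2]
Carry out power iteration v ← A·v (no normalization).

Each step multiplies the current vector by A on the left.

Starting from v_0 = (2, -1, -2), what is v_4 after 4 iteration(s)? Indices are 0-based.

v_0 = (2, -1, -2).
v_1 = A·v_0 = (-3, 2, 6).
v_2 = A·v_1 = (8, -2, -14).
v_3 = A·v_2 = (-16, 12, 40).
v_4 = A·v_3 = (52, -8, -88).

v_4 = (52, -8, -88)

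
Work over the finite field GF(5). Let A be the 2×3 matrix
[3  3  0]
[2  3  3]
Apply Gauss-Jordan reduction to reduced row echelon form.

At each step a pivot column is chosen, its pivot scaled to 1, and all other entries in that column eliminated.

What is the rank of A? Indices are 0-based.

rank = 2

[1] R0 /= 3  ⇒  (1, 1, 0)
     R1 -= 2·R0  ⇒  (0, 1, 3)
[2] R1 /= 1  ⇒  (0, 1, 3)
     R0 -= 1·R1  ⇒  (1, 0, 2)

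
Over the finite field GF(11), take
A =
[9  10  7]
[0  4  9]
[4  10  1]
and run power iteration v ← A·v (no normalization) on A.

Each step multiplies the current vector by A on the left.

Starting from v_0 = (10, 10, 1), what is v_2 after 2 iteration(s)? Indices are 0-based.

v_0 = (10, 10, 1).
v_1 = A·v_0 = (10, 5, 9).
v_2 = A·v_1 = (5, 2, 0).

v_2 = (5, 2, 0)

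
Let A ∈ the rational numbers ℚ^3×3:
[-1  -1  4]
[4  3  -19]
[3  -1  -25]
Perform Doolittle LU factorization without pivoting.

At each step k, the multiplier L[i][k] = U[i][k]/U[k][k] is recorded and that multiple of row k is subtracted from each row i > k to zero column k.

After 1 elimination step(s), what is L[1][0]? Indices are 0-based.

Step 1: pivot at (0,0) is -1.
  row1 ← row1 − (-4)·row0  ⇒  L[1][0]=-4, U row1=(0, -1, -3)
  row2 ← row2 − (-3)·row0  ⇒  L[2][0]=-3, U row2=(0, -4, -13)

L[1][0] = -4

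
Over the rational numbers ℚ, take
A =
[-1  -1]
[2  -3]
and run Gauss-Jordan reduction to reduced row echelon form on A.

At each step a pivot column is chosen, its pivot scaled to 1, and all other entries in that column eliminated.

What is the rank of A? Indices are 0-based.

pivot(0,0)=-1: scale R0 → (1, 1)
  clear (1,0): R1 −= (2)R0 → (0, -5)
pivot(1,1)=-5: scale R1 → (0, 1)
  clear (0,1): R0 −= (1)R1 → (1, 0)

rank = 2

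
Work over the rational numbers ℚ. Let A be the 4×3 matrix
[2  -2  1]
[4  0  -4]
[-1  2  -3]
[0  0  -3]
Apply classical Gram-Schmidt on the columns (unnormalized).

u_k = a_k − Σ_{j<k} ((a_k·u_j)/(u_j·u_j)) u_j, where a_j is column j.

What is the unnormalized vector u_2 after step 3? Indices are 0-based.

Step 1: u_0 = a_0 = (2, 4, -1, 0).
Step 2: u_1 = a_1 − (-2/7)·u_0 = (-10/7, 8/7, 12/7, 0).
Step 3: u_2 = a_2 − (-11/21)·u_0 − (-39/22)·u_1 = (-16/33, 4/33, -16/33, -3).

u_2 = (-16/33, 4/33, -16/33, -3)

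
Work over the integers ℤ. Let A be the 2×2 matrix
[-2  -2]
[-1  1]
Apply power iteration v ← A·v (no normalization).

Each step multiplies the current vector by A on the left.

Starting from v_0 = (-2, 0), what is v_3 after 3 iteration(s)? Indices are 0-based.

v_0 = (-2, 0).
v_1 = A·v_0 = (4, 2).
v_2 = A·v_1 = (-12, -2).
v_3 = A·v_2 = (28, 10).

v_3 = (28, 10)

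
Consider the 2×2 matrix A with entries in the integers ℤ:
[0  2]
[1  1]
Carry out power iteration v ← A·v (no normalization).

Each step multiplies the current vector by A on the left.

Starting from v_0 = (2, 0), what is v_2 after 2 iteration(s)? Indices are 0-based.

v_2 = (4, 2)

v_0 = (2, 0).
v_1 = A·v_0 = (0, 2).
v_2 = A·v_1 = (4, 2).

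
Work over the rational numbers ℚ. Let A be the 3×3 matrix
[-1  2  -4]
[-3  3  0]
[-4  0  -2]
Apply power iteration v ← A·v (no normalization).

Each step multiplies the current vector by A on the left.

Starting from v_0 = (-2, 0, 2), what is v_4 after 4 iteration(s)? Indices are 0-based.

v_0 = (-2, 0, 2).
v_1 = A·v_0 = (-6, 6, 4).
v_2 = A·v_1 = (2, 36, 16).
v_3 = A·v_2 = (6, 102, -40).
v_4 = A·v_3 = (358, 288, 56).

v_4 = (358, 288, 56)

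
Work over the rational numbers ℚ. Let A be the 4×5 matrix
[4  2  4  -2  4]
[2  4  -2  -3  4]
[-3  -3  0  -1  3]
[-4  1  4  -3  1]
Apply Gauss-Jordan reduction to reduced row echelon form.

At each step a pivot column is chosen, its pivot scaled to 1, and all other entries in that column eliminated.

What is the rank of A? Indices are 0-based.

rank = 4

[1] R0 /= 4  ⇒  (1, 1/2, 1, -1/2, 1)
     R1 -= 2·R0  ⇒  (0, 3, -4, -2, 2)
     R2 -= -3·R0  ⇒  (0, -3/2, 3, -5/2, 6)
     R3 -= -4·R0  ⇒  (0, 3, 8, -5, 5)
[2] R1 /= 3  ⇒  (0, 1, -4/3, -2/3, 2/3)
     R0 -= 1/2·R1  ⇒  (1, 0, 5/3, -1/6, 2/3)
     R2 -= -3/2·R1  ⇒  (0, 0, 1, -7/2, 7)
     R3 -= 3·R1  ⇒  (0, 0, 12, -3, 3)
[3] R2 /= 1  ⇒  (0, 0, 1, -7/2, 7)
     R0 -= 5/3·R2  ⇒  (1, 0, 0, 17/3, -11)
     R1 -= -4/3·R2  ⇒  (0, 1, 0, -16/3, 10)
     R3 -= 12·R2  ⇒  (0, 0, 0, 39, -81)
[4] R3 /= 39  ⇒  (0, 0, 0, 1, -27/13)
     R0 -= 17/3·R3  ⇒  (1, 0, 0, 0, 10/13)
     R1 -= -16/3·R3  ⇒  (0, 1, 0, 0, -14/13)
     R2 -= -7/2·R3  ⇒  (0, 0, 1, 0, -7/26)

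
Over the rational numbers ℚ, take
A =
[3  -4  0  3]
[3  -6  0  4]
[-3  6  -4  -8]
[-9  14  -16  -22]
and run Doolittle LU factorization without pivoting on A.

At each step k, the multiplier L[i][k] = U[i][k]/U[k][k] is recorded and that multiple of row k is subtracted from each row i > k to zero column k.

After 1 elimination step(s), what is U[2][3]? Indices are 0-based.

k=0: U[0][0]=3
  eliminate (1,0): mult=1, new row 1: (0, -2, 0, 1); set L[1][0]=1
  eliminate (2,0): mult=-1, new row 2: (0, 2, -4, -5); set L[2][0]=-1
  eliminate (3,0): mult=-3, new row 3: (0, 2, -16, -13); set L[3][0]=-3

U[2][3] = -5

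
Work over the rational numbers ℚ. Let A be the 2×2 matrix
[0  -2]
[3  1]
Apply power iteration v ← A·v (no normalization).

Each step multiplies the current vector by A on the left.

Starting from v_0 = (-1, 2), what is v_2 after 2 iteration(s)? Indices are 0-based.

v_2 = (2, -13)

v_0 = (-1, 2).
v_1 = A·v_0 = (-4, -1).
v_2 = A·v_1 = (2, -13).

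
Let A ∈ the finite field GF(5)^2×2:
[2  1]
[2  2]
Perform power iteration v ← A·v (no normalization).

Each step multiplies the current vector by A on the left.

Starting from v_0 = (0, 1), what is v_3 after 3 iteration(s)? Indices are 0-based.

v_0 = (0, 1).
v_1 = A·v_0 = (1, 2).
v_2 = A·v_1 = (4, 1).
v_3 = A·v_2 = (4, 0).

v_3 = (4, 0)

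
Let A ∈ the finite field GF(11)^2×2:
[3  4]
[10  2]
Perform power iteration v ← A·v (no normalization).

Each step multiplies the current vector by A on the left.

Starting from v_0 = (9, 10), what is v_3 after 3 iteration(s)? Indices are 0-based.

v_3 = (5, 6)

v_0 = (9, 10).
v_1 = A·v_0 = (1, 0).
v_2 = A·v_1 = (3, 10).
v_3 = A·v_2 = (5, 6).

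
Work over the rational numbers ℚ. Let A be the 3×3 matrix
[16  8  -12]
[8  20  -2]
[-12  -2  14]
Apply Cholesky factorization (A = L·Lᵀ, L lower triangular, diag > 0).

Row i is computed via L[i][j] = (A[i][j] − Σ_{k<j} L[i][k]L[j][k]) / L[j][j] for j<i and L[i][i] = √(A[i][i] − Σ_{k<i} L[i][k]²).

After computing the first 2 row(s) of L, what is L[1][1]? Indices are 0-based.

Step 1: L[0][0] = √(16) = 4.
  L[1][0] = (8) / L[0][0] = 2.
Step 2: L[1][1] = √(16) = 4.

L[1][1] = 4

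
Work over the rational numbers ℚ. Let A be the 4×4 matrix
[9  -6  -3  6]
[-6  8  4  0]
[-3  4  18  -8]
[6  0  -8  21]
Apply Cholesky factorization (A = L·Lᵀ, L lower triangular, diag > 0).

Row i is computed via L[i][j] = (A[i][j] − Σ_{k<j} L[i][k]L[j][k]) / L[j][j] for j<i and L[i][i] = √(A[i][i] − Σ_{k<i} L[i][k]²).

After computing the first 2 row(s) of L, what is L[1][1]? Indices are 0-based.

Step 1: L[0][0] = √(9) = 3.
  L[1][0] = (-6) / L[0][0] = -2.
Step 2: L[1][1] = √(4) = 2.

L[1][1] = 2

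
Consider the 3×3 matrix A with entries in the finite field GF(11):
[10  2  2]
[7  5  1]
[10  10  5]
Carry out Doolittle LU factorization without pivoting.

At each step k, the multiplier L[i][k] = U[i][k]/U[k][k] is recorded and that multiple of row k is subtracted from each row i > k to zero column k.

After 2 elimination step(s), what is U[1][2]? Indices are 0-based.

k=0: U[0][0]=10
  eliminate (1,0): mult=4, new row 1: (0, 8, 4); set L[1][0]=4
  eliminate (2,0): mult=1, new row 2: (0, 8, 3); set L[2][0]=1
k=1: U[1][1]=8
  eliminate (2,1): mult=1, new row 2: (0, 0, 10); set L[2][1]=1

U[1][2] = 4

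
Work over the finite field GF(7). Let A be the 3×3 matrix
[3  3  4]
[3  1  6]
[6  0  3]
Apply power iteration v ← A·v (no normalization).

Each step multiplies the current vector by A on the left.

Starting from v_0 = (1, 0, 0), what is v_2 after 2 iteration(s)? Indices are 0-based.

v_0 = (1, 0, 0).
v_1 = A·v_0 = (3, 3, 6).
v_2 = A·v_1 = (0, 6, 1).

v_2 = (0, 6, 1)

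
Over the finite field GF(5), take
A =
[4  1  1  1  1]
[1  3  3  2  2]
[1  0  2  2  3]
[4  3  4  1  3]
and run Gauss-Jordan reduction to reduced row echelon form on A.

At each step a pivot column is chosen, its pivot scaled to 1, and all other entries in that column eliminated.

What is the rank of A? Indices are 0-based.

rank = 4

pivot(0,0)=4: scale R0 → (1, 4, 4, 4, 4)
  clear (1,0): R1 −= (1)R0 → (0, 4, 4, 3, 3)
  clear (2,0): R2 −= (1)R0 → (0, 1, 3, 3, 4)
  clear (3,0): R3 −= (4)R0 → (0, 2, 3, 0, 2)
pivot(1,1)=4: scale R1 → (0, 1, 1, 2, 2)
  clear (0,1): R0 −= (4)R1 → (1, 0, 0, 1, 1)
  clear (2,1): R2 −= (1)R1 → (0, 0, 2, 1, 2)
  clear (3,1): R3 −= (2)R1 → (0, 0, 1, 1, 3)
pivot(2,2)=2: scale R2 → (0, 0, 1, 3, 1)
  clear (1,2): R1 −= (1)R2 → (0, 1, 0, 4, 1)
  clear (3,2): R3 −= (1)R2 → (0, 0, 0, 3, 2)
pivot(3,3)=3: scale R3 → (0, 0, 0, 1, 4)
  clear (0,3): R0 −= (1)R3 → (1, 0, 0, 0, 2)
  clear (1,3): R1 −= (4)R3 → (0, 1, 0, 0, 0)
  clear (2,3): R2 −= (3)R3 → (0, 0, 1, 0, 4)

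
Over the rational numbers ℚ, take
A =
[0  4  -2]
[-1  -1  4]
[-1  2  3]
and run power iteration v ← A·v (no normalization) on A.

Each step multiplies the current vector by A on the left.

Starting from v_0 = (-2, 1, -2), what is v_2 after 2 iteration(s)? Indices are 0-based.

v_0 = (-2, 1, -2).
v_1 = A·v_0 = (8, -7, -2).
v_2 = A·v_1 = (-24, -9, -28).

v_2 = (-24, -9, -28)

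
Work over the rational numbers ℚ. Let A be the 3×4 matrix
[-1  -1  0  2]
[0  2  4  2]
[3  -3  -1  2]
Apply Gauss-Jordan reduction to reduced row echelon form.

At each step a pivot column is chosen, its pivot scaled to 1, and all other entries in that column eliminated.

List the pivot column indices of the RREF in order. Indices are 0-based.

step 1: normalize row 0 (÷-1) = (1, 1, 0, -2)
  row 2: subtract 3×row0 = (0, -6, -1, 8)
step 2: normalize row 1 (÷2) = (0, 1, 2, 1)
  row 0: subtract 1×row1 = (1, 0, -2, -3)
  row 2: subtract -6×row1 = (0, 0, 11, 14)
step 3: normalize row 2 (÷11) = (0, 0, 1, 14/11)
  row 0: subtract -2×row2 = (1, 0, 0, -5/11)
  row 1: subtract 2×row2 = (0, 1, 0, -17/11)

pivot columns: 0, 1, 2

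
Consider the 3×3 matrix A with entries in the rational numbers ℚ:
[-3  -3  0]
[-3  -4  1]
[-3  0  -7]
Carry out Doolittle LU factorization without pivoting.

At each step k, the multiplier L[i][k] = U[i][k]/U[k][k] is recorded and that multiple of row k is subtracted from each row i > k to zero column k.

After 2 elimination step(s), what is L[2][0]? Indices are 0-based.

L[2][0] = 1

Step 1: pivot at (0,0) is -3.
  row1 ← row1 − (1)·row0  ⇒  L[1][0]=1, U row1=(0, -1, 1)
  row2 ← row2 − (1)·row0  ⇒  L[2][0]=1, U row2=(0, 3, -7)
Step 2: pivot at (1,1) is -1.
  row2 ← row2 − (-3)·row1  ⇒  L[2][1]=-3, U row2=(0, 0, -4)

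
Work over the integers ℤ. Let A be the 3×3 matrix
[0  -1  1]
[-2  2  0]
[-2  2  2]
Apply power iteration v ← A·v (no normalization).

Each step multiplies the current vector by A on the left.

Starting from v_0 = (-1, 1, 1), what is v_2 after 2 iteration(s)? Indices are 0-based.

v_0 = (-1, 1, 1).
v_1 = A·v_0 = (0, 4, 6).
v_2 = A·v_1 = (2, 8, 20).

v_2 = (2, 8, 20)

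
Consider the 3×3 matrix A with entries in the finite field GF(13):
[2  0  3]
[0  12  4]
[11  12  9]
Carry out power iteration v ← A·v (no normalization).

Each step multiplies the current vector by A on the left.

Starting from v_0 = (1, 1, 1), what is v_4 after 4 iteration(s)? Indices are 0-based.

v_4 = (12, 11, 8)

v_0 = (1, 1, 1).
v_1 = A·v_0 = (5, 3, 6).
v_2 = A·v_1 = (2, 8, 2).
v_3 = A·v_2 = (10, 0, 6).
v_4 = A·v_3 = (12, 11, 8).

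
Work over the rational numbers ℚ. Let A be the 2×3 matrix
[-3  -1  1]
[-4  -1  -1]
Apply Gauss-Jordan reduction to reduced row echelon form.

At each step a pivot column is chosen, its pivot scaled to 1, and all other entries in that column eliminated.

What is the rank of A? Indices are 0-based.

rank = 2

[1] R0 /= -3  ⇒  (1, 1/3, -1/3)
     R1 -= -4·R0  ⇒  (0, 1/3, -7/3)
[2] R1 /= 1/3  ⇒  (0, 1, -7)
     R0 -= 1/3·R1  ⇒  (1, 0, 2)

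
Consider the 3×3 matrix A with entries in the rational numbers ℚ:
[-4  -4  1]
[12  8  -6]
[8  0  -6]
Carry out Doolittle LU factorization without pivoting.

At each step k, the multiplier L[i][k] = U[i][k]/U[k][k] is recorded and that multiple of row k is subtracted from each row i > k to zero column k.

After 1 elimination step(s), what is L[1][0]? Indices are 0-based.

k=0: U[0][0]=-4
  eliminate (1,0): mult=-3, new row 1: (0, -4, -3); set L[1][0]=-3
  eliminate (2,0): mult=-2, new row 2: (0, -8, -4); set L[2][0]=-2

L[1][0] = -3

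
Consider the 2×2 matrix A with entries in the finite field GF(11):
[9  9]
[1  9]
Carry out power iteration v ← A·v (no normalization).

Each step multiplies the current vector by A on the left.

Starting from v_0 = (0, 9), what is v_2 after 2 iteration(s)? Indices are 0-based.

v_0 = (0, 9).
v_1 = A·v_0 = (4, 4).
v_2 = A·v_1 = (6, 7).

v_2 = (6, 7)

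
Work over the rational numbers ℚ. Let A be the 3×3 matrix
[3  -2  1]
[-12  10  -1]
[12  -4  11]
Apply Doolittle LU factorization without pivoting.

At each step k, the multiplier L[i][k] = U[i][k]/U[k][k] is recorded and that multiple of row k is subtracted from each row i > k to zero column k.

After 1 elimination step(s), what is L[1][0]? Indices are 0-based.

[col 0] pivot 3
  R1 -= -4*R0 → (0, 2, 3)  (L[1][0] := -4)
  R2 -= 4*R0 → (0, 4, 7)  (L[2][0] := 4)

L[1][0] = -4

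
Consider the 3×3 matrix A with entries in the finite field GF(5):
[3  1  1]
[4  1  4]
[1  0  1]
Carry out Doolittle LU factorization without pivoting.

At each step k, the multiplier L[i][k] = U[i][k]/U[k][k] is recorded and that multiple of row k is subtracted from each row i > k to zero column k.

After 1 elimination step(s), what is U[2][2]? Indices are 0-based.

Step 1: pivot at (0,0) is 3.
  row1 ← row1 − (3)·row0  ⇒  L[1][0]=3, U row1=(0, 3, 1)
  row2 ← row2 − (2)·row0  ⇒  L[2][0]=2, U row2=(0, 3, 4)

U[2][2] = 4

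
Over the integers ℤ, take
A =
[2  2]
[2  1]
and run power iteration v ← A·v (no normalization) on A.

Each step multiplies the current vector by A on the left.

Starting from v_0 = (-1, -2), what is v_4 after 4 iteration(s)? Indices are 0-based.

v_4 = (-256, -200)

v_0 = (-1, -2).
v_1 = A·v_0 = (-6, -4).
v_2 = A·v_1 = (-20, -16).
v_3 = A·v_2 = (-72, -56).
v_4 = A·v_3 = (-256, -200).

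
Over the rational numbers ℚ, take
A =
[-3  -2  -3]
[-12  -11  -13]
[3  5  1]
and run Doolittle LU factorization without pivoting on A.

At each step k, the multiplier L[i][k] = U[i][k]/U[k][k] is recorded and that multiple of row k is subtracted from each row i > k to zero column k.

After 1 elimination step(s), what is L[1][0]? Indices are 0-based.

Step 1: pivot at (0,0) is -3.
  row1 ← row1 − (4)·row0  ⇒  L[1][0]=4, U row1=(0, -3, -1)
  row2 ← row2 − (-1)·row0  ⇒  L[2][0]=-1, U row2=(0, 3, -2)

L[1][0] = 4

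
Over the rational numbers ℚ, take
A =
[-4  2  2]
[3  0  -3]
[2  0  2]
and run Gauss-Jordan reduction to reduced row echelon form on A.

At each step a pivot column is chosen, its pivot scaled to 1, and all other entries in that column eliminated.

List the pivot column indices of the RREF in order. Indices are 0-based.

pivot(0,0)=-4: scale R0 → (1, -1/2, -1/2)
  clear (1,0): R1 −= (3)R0 → (0, 3/2, -3/2)
  clear (2,0): R2 −= (2)R0 → (0, 1, 3)
pivot(1,1)=3/2: scale R1 → (0, 1, -1)
  clear (0,1): R0 −= (-1/2)R1 → (1, 0, -1)
  clear (2,1): R2 −= (1)R1 → (0, 0, 4)
pivot(2,2)=4: scale R2 → (0, 0, 1)
  clear (0,2): R0 −= (-1)R2 → (1, 0, 0)
  clear (1,2): R1 −= (-1)R2 → (0, 1, 0)

pivot columns: 0, 1, 2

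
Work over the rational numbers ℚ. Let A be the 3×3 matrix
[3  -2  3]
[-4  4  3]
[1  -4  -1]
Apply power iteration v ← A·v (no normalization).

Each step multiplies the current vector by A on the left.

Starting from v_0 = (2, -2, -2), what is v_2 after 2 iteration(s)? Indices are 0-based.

v_0 = (2, -2, -2).
v_1 = A·v_0 = (4, -22, 12).
v_2 = A·v_1 = (92, -68, 80).

v_2 = (92, -68, 80)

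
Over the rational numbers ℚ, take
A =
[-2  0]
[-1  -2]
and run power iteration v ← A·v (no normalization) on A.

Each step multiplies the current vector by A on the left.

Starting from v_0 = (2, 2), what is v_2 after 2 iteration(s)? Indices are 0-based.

v_2 = (8, 16)

v_0 = (2, 2).
v_1 = A·v_0 = (-4, -6).
v_2 = A·v_1 = (8, 16).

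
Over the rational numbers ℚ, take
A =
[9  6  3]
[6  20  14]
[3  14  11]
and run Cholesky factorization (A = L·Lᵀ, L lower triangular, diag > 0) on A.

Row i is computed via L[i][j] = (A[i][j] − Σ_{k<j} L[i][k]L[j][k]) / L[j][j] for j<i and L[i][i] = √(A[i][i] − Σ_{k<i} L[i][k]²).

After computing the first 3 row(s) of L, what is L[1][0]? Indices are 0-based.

Step 1: L[0][0] = √(9) = 3.
  L[1][0] = (6) / L[0][0] = 2.
Step 2: L[1][1] = √(16) = 4.
  L[2][0] = (3) / L[0][0] = 1.
  L[2][1] = (12) / L[1][1] = 3.
Step 3: L[2][2] = √(1) = 1.

L[1][0] = 2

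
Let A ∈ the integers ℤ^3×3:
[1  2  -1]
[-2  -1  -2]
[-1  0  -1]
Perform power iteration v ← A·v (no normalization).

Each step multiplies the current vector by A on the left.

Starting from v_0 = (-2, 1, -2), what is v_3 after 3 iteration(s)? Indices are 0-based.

v_0 = (-2, 1, -2).
v_1 = A·v_0 = (2, 7, 4).
v_2 = A·v_1 = (12, -19, -6).
v_3 = A·v_2 = (-20, 7, -6).

v_3 = (-20, 7, -6)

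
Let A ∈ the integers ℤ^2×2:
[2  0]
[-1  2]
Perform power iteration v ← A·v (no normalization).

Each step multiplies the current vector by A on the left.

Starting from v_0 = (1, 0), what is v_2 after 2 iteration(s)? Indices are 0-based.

v_0 = (1, 0).
v_1 = A·v_0 = (2, -1).
v_2 = A·v_1 = (4, -4).

v_2 = (4, -4)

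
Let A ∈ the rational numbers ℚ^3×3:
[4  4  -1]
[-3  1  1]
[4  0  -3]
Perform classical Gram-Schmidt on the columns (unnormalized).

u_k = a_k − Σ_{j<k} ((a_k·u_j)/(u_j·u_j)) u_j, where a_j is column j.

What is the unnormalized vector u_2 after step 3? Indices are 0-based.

Step 1: u_0 = a_0 = (4, -3, 4).
Step 2: u_1 = a_1 − (13/41)·u_0 = (112/41, 80/41, -52/41).
Step 3: u_2 = a_2 − (-19/41)·u_0 − (31/132)·u_1 = (7/33, -28/33, -28/33).

u_2 = (7/33, -28/33, -28/33)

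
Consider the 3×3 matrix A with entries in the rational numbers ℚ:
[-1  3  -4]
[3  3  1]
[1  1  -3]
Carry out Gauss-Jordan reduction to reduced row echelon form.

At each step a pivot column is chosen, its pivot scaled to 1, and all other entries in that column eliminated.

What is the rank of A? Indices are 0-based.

rank = 3

pivot(0,0)=-1: scale R0 → (1, -3, 4)
  clear (1,0): R1 −= (3)R0 → (0, 12, -11)
  clear (2,0): R2 −= (1)R0 → (0, 4, -7)
pivot(1,1)=12: scale R1 → (0, 1, -11/12)
  clear (0,1): R0 −= (-3)R1 → (1, 0, 5/4)
  clear (2,1): R2 −= (4)R1 → (0, 0, -10/3)
pivot(2,2)=-10/3: scale R2 → (0, 0, 1)
  clear (0,2): R0 −= (5/4)R2 → (1, 0, 0)
  clear (1,2): R1 −= (-11/12)R2 → (0, 1, 0)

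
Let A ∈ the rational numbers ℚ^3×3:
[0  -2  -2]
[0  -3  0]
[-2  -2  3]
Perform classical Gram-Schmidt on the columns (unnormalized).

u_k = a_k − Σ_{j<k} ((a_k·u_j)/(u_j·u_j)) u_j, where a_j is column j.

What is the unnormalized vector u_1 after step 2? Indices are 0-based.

u_1 = (-2, -3, 0)

Step 1: u_0 = a_0 = (0, 0, -2).
Step 2: u_1 = a_1 − (1)·u_0 = (-2, -3, 0).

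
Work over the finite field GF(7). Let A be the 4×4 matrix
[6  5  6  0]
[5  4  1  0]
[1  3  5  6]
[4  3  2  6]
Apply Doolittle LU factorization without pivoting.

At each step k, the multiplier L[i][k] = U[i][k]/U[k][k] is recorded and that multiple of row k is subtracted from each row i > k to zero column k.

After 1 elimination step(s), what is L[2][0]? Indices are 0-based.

k=0: U[0][0]=6
  eliminate (1,0): mult=2, new row 1: (0, 1, 3, 0); set L[1][0]=2
  eliminate (2,0): mult=6, new row 2: (0, 1, 4, 6); set L[2][0]=6
  eliminate (3,0): mult=3, new row 3: (0, 2, 5, 6); set L[3][0]=3

L[2][0] = 6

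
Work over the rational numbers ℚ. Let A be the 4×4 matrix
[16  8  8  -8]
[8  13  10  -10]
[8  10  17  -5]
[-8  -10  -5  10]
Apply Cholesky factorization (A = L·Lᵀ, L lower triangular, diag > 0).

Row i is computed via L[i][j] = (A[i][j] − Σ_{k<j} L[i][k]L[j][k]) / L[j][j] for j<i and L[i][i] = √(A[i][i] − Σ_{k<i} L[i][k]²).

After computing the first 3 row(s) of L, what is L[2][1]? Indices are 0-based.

Step 1: L[0][0] = √(16) = 4.
  L[1][0] = (8) / L[0][0] = 2.
Step 2: L[1][1] = √(9) = 3.
  L[2][0] = (8) / L[0][0] = 2.
  L[2][1] = (6) / L[1][1] = 2.
Step 3: L[2][2] = √(9) = 3.

L[2][1] = 2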